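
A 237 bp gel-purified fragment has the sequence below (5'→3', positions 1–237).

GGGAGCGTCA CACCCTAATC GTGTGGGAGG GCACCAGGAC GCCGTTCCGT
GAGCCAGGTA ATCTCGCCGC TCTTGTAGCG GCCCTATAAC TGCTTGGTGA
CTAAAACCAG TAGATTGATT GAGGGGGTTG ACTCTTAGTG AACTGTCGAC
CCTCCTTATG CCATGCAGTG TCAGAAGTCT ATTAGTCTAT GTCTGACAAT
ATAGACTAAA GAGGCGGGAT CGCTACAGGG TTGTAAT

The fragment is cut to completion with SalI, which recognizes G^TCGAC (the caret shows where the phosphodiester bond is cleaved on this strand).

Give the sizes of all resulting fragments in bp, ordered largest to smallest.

The SalI site (GTCGAC) starts at position 145.
SalI cuts after the first base of each site, so after position 145.
Linear molecule, 1 cut → 2 fragments:
  1–145 → 145 bp
  146–237 → 92 bp
Sorted largest to smallest: 145, 92 bp.

145, 92 bp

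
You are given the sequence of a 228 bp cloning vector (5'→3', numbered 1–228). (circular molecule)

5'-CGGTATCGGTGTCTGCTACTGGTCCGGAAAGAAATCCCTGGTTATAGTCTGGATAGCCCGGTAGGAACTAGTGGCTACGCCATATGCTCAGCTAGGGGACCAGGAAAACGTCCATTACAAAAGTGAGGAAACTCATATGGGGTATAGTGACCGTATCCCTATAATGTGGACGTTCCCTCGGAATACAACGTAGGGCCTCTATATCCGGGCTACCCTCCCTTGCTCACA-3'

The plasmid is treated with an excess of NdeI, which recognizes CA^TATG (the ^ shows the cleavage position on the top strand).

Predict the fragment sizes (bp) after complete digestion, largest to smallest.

NdeI sites (CATATG) start at positions 81, 134.
NdeI cuts after base 2 of each site, so after positions 82, 135.
Circular molecule, 2 cuts → 2 fragments:
  83–135 → 53 bp
  136–228 then 1–82 → 93 + 82 = 175 bp
Sorted largest to smallest: 175, 53 bp.

175, 53 bp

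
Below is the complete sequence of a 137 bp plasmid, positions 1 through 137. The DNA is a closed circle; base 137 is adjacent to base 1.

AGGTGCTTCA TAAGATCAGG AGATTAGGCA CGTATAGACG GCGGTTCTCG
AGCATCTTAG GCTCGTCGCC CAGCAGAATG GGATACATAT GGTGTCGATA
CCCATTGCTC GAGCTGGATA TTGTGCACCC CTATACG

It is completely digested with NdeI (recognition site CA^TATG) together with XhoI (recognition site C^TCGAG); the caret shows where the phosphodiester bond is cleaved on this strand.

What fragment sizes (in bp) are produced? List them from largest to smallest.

The NdeI site (CATATG) starts at position 86.
NdeI cuts after base 2 of each site, so after position 87.
XhoI sites (CTCGAG) start at positions 47, 108.
XhoI cuts after the first base of each site, so after positions 47, 108.
Combined cut positions: 47, 87, 108.
Circular molecule, 3 cuts → 3 fragments:
  48–87 → 40 bp
  88–108 → 21 bp
  109–137 then 1–47 → 29 + 47 = 76 bp
Sorted largest to smallest: 76, 40, 21 bp.

76, 40, 21 bp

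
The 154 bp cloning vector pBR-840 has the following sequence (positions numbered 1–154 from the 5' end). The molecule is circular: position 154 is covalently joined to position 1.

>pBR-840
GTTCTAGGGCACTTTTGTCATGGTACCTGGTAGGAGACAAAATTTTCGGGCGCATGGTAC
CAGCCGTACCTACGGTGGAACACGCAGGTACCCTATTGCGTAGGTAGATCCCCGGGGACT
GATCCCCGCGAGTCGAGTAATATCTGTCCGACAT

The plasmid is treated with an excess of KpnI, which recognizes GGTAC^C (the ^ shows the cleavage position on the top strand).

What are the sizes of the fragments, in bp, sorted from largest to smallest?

KpnI sites (GGTACC) start at positions 22, 56, 87.
KpnI cuts after base 5 of each site (before the last base), so after positions 26, 60, 91.
Circular molecule, 3 cuts → 3 fragments:
  27–60 → 34 bp
  61–91 → 31 bp
  92–154 then 1–26 → 63 + 26 = 89 bp
Sorted largest to smallest: 89, 34, 31 bp.

89, 34, 31 bp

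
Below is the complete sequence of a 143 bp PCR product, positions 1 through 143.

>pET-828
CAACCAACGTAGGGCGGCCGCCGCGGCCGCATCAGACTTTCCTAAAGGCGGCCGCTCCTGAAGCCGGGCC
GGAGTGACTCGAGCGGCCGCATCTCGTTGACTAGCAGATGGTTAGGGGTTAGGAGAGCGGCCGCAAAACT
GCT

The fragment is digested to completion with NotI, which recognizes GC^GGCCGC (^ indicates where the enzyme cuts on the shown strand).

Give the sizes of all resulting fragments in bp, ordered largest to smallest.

44, 35, 25, 15, 15, 9 bp

NotI sites (GCGGCCGC) start at positions 14, 23, 48, 83, 127.
NotI cuts after base 2 of each site, so after positions 15, 24, 49, 84, 128.
Linear molecule, 5 cuts → 6 fragments:
  1–15 → 15 bp
  16–24 → 9 bp
  25–49 → 25 bp
  50–84 → 35 bp
  85–128 → 44 bp
  129–143 → 15 bp
Sorted largest to smallest: 44, 35, 25, 15, 15, 9 bp.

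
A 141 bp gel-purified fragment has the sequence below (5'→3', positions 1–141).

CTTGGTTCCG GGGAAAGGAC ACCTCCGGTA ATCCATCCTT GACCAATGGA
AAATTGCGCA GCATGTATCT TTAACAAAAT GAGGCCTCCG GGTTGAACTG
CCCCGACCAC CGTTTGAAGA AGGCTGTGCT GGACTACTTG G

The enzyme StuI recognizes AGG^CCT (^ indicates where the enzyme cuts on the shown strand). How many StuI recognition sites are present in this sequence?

1

AGGCCT occurs starting at position 82.
StuI cuts at 1 site.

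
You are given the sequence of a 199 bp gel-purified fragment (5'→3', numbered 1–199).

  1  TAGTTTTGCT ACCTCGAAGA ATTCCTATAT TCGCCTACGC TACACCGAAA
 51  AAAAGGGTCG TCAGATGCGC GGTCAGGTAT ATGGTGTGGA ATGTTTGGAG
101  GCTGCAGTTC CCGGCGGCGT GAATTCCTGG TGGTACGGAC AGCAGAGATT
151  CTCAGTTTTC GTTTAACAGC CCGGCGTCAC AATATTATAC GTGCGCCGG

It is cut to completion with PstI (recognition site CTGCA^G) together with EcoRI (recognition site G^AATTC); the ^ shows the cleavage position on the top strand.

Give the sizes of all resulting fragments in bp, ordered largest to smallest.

87, 78, 19, 15 bp

The PstI site (CTGCAG) starts at position 102.
PstI cuts after base 5 of each site (before the last base), so after position 106.
EcoRI sites (GAATTC) start at positions 19, 121.
EcoRI cuts after the first base of each site, so after positions 19, 121.
Combined cut positions: 19, 106, 121.
Linear molecule, 3 cuts → 4 fragments:
  1–19 → 19 bp
  20–106 → 87 bp
  107–121 → 15 bp
  122–199 → 78 bp
Sorted largest to smallest: 87, 78, 19, 15 bp.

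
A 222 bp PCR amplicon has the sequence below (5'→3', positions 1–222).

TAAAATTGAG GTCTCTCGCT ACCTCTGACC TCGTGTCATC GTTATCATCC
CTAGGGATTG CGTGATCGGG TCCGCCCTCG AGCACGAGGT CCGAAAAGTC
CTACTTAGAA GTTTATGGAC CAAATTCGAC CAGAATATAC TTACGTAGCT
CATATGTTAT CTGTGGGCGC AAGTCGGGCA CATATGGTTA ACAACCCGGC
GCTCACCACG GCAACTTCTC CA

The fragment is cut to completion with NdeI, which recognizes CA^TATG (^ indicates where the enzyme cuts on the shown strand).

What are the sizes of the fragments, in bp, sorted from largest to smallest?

NdeI sites (CATATG) start at positions 151, 181.
NdeI cuts after base 2 of each site, so after positions 152, 182.
Linear molecule, 2 cuts → 3 fragments:
  1–152 → 152 bp
  153–182 → 30 bp
  183–222 → 40 bp
Sorted largest to smallest: 152, 40, 30 bp.

152, 40, 30 bp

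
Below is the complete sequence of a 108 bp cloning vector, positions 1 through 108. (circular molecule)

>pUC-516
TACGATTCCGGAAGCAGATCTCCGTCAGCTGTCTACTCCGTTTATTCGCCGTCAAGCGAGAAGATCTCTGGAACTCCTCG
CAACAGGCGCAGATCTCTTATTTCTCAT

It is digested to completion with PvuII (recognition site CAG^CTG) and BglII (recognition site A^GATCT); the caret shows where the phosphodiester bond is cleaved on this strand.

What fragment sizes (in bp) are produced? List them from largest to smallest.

34, 33, 29, 12 bp

The PvuII site (CAGCTG) starts at position 26.
PvuII cuts after base 3 of each site, so after position 28.
BglII sites (AGATCT) start at positions 16, 62, 91.
BglII cuts after the first base of each site, so after positions 16, 62, 91.
Combined cut positions: 16, 28, 62, 91.
Circular molecule, 4 cuts → 4 fragments:
  17–28 → 12 bp
  29–62 → 34 bp
  63–91 → 29 bp
  92–108 then 1–16 → 17 + 16 = 33 bp
Sorted largest to smallest: 34, 33, 29, 12 bp.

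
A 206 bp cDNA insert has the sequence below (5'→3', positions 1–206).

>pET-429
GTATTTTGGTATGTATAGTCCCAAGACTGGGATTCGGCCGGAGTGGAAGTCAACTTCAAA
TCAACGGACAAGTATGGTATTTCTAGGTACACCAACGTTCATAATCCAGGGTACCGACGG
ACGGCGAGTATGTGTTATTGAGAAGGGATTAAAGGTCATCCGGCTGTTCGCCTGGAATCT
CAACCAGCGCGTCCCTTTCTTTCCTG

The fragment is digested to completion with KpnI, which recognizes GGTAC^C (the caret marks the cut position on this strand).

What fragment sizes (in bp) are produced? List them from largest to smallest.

114, 92 bp

The KpnI site (GGTACC) starts at position 110.
KpnI cuts after base 5 of each site (before the last base), so after position 114.
Linear molecule, 1 cut → 2 fragments:
  1–114 → 114 bp
  115–206 → 92 bp
Sorted largest to smallest: 114, 92 bp.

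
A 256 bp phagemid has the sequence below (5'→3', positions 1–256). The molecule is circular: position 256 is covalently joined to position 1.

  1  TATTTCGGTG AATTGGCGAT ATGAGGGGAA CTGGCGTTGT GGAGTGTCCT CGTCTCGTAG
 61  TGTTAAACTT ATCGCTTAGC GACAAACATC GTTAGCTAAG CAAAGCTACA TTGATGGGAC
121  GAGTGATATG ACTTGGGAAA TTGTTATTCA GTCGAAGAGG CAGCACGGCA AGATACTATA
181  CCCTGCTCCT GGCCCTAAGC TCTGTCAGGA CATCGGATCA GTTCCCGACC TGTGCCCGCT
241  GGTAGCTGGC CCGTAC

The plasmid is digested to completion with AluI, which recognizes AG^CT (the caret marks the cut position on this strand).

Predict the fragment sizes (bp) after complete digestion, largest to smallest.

AluI sites (AGCT) start at positions 94, 104, 198, 244.
AluI cuts after base 2 of each site, so after positions 95, 105, 199, 245.
Circular molecule, 4 cuts → 4 fragments:
  96–105 → 10 bp
  106–199 → 94 bp
  200–245 → 46 bp
  246–256 then 1–95 → 11 + 95 = 106 bp
Sorted largest to smallest: 106, 94, 46, 10 bp.

106, 94, 46, 10 bp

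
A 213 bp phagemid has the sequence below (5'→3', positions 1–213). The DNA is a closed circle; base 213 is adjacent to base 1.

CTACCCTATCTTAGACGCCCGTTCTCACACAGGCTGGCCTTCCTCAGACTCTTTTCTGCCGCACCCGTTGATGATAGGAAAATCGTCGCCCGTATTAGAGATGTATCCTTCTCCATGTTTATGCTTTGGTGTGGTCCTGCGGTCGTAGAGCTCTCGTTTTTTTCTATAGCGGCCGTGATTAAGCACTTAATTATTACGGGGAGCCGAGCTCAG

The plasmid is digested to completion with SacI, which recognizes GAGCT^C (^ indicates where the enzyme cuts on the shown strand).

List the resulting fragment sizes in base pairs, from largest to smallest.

SacI sites (GAGCTC) start at positions 148, 206.
SacI cuts after base 5 of each site (before the last base), so after positions 152, 210.
Circular molecule, 2 cuts → 2 fragments:
  153–210 → 58 bp
  211–213 then 1–152 → 3 + 152 = 155 bp
Sorted largest to smallest: 155, 58 bp.

155, 58 bp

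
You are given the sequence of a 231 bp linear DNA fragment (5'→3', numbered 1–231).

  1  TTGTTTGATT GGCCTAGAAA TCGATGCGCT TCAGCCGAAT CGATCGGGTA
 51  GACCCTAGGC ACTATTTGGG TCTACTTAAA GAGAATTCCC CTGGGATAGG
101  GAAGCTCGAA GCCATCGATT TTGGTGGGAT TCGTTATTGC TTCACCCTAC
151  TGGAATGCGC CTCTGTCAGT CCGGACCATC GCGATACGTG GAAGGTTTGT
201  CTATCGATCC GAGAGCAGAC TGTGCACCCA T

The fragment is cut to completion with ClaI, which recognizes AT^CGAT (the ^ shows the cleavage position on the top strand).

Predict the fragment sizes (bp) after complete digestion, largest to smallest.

89, 75, 27, 21, 19 bp

ClaI sites (ATCGAT) start at positions 20, 39, 114, 203.
ClaI cuts after base 2 of each site, so after positions 21, 40, 115, 204.
Linear molecule, 4 cuts → 5 fragments:
  1–21 → 21 bp
  22–40 → 19 bp
  41–115 → 75 bp
  116–204 → 89 bp
  205–231 → 27 bp
Sorted largest to smallest: 89, 75, 27, 21, 19 bp.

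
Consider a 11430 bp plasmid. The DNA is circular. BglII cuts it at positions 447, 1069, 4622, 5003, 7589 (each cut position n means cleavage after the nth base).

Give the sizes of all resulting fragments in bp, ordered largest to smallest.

Circular molecule, 5 cuts → 5 fragments:
  1069 − 447 = 622 bp
  4622 − 1069 = 3553 bp
  5003 − 4622 = 381 bp
  7589 − 5003 = 2586 bp
  wrap: 11430 − 7589 + 447 = 4288 bp
Sorted largest to smallest: 4288, 3553, 2586, 622, 381 bp.

4288, 3553, 2586, 622, 381 bp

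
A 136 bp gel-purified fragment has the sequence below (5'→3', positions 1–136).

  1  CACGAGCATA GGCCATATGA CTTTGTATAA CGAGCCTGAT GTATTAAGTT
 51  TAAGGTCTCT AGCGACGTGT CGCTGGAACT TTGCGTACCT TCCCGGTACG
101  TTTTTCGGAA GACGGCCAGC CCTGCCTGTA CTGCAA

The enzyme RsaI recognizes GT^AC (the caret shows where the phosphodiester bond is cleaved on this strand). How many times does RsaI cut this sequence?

3

GTAC occurs starting at positions 85, 96, 128.
RsaI cuts at 3 sites.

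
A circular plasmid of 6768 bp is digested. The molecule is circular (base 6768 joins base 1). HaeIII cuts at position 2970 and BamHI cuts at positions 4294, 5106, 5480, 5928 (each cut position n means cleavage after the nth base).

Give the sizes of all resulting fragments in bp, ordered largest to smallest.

Combined cut positions (sorted): 2970, 4294, 5106, 5480, 5928.
Circular molecule, 5 cuts → 5 fragments:
  4294 − 2970 = 1324 bp
  5106 − 4294 = 812 bp
  5480 − 5106 = 374 bp
  5928 − 5480 = 448 bp
  wrap: 6768 − 5928 + 2970 = 3810 bp
Sorted largest to smallest: 3810, 1324, 812, 448, 374 bp.

3810, 1324, 812, 448, 374 bp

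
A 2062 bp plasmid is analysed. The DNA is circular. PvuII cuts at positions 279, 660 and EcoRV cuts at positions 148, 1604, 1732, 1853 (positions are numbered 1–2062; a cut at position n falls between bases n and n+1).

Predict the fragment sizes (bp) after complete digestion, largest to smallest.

Combined cut positions (sorted): 148, 279, 660, 1604, 1732, 1853.
Circular molecule, 6 cuts → 6 fragments:
  279 − 148 = 131 bp
  660 − 279 = 381 bp
  1604 − 660 = 944 bp
  1732 − 1604 = 128 bp
  1853 − 1732 = 121 bp
  wrap: 2062 − 1853 + 148 = 357 bp
Sorted largest to smallest: 944, 381, 357, 131, 128, 121 bp.

944, 381, 357, 131, 128, 121 bp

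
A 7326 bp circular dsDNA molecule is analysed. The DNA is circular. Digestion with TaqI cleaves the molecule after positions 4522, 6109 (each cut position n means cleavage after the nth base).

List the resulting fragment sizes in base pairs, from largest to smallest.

Circular molecule, 2 cuts → 2 fragments:
  6109 − 4522 = 1587 bp
  wrap: 7326 − 6109 + 4522 = 5739 bp
Sorted largest to smallest: 5739, 1587 bp.

5739, 1587 bp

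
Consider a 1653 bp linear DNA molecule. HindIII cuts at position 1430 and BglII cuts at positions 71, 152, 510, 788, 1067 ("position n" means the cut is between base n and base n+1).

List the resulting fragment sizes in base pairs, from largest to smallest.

363, 358, 279, 278, 223, 81, 71 bp

Combined cut positions (sorted): 71, 152, 510, 788, 1067, 1430.
Linear molecule, 6 cuts → 7 fragments:
  71 − 0 = 71 bp
  152 − 71 = 81 bp
  510 − 152 = 358 bp
  788 − 510 = 278 bp
  1067 − 788 = 279 bp
  1430 − 1067 = 363 bp
  1653 − 1430 = 223 bp
Sorted largest to smallest: 363, 358, 279, 278, 223, 81, 71 bp.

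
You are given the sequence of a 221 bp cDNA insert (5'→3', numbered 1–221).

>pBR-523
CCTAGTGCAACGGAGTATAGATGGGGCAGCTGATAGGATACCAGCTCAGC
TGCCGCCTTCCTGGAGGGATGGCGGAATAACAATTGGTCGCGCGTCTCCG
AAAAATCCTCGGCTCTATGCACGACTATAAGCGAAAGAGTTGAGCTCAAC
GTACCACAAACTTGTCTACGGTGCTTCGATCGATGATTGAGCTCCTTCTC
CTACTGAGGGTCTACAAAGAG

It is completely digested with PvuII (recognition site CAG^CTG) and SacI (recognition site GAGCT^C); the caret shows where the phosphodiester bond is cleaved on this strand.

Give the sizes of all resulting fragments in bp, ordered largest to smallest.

PvuII sites (CAGCTG) start at positions 27, 47.
PvuII cuts after base 3 of each site, so after positions 29, 49.
SacI sites (GAGCTC) start at positions 142, 189.
SacI cuts after base 5 of each site (before the last base), so after positions 146, 193.
Combined cut positions: 29, 49, 146, 193.
Linear molecule, 4 cuts → 5 fragments:
  1–29 → 29 bp
  30–49 → 20 bp
  50–146 → 97 bp
  147–193 → 47 bp
  194–221 → 28 bp
Sorted largest to smallest: 97, 47, 29, 28, 20 bp.

97, 47, 29, 28, 20 bp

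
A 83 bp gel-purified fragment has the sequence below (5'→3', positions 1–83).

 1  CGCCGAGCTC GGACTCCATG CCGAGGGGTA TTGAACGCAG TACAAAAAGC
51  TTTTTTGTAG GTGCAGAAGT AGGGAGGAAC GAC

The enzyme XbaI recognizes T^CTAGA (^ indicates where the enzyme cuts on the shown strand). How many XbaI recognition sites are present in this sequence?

0

No occurrence of TCTAGA is present in the sequence.
XbaI does not cut: 0 sites.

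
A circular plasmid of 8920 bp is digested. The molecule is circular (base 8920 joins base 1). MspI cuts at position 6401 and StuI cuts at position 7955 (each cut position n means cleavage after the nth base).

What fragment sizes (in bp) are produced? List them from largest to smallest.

7366, 1554 bp

Combined cut positions (sorted): 6401, 7955.
Circular molecule, 2 cuts → 2 fragments:
  7955 − 6401 = 1554 bp
  wrap: 8920 − 7955 + 6401 = 7366 bp
Sorted largest to smallest: 7366, 1554 bp.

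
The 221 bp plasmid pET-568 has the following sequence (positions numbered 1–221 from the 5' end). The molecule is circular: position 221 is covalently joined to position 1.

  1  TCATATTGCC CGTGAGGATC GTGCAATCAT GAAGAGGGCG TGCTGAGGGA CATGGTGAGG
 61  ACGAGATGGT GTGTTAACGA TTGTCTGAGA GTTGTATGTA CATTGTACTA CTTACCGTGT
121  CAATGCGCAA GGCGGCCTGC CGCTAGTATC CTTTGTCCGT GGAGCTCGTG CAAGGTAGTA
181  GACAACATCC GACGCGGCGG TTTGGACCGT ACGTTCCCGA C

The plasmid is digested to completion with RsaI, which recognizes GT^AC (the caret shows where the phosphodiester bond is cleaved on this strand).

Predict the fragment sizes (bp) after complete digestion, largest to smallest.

110, 104, 7 bp

RsaI sites (GTAC) start at positions 98, 105, 209.
RsaI cuts after base 2 of each site, so after positions 99, 106, 210.
Circular molecule, 3 cuts → 3 fragments:
  100–106 → 7 bp
  107–210 → 104 bp
  211–221 then 1–99 → 11 + 99 = 110 bp
Sorted largest to smallest: 110, 104, 7 bp.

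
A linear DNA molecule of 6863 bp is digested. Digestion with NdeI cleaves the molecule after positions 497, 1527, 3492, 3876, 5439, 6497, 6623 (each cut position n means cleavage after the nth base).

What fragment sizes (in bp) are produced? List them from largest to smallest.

Linear molecule, 7 cuts → 8 fragments:
  497 − 0 = 497 bp
  1527 − 497 = 1030 bp
  3492 − 1527 = 1965 bp
  3876 − 3492 = 384 bp
  5439 − 3876 = 1563 bp
  6497 − 5439 = 1058 bp
  6623 − 6497 = 126 bp
  6863 − 6623 = 240 bp
Sorted largest to smallest: 1965, 1563, 1058, 1030, 497, 384, 240, 126 bp.

1965, 1563, 1058, 1030, 497, 384, 240, 126 bp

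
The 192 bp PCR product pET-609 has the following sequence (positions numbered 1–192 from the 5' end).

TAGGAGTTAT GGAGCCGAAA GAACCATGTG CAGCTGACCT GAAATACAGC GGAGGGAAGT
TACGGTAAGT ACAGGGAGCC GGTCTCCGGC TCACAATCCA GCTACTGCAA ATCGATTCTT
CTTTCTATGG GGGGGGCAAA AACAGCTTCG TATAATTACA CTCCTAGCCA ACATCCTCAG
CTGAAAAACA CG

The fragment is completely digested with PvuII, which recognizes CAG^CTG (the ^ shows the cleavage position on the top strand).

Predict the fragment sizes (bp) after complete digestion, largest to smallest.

PvuII sites (CAGCTG) start at positions 31, 178.
PvuII cuts after base 3 of each site, so after positions 33, 180.
Linear molecule, 2 cuts → 3 fragments:
  1–33 → 33 bp
  34–180 → 147 bp
  181–192 → 12 bp
Sorted largest to smallest: 147, 33, 12 bp.

147, 33, 12 bp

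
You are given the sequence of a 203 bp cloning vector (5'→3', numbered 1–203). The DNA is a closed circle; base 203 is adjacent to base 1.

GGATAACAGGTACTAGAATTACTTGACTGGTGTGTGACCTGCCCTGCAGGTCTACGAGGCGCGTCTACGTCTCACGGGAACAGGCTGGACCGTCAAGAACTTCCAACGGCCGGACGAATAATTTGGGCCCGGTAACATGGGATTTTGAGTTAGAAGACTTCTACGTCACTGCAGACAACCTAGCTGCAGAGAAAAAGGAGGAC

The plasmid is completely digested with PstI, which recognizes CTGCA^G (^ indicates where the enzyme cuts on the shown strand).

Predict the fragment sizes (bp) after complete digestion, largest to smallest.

PstI sites (CTGCAG) start at positions 44, 169, 184.
PstI cuts after base 5 of each site (before the last base), so after positions 48, 173, 188.
Circular molecule, 3 cuts → 3 fragments:
  49–173 → 125 bp
  174–188 → 15 bp
  189–203 then 1–48 → 15 + 48 = 63 bp
Sorted largest to smallest: 125, 63, 15 bp.

125, 63, 15 bp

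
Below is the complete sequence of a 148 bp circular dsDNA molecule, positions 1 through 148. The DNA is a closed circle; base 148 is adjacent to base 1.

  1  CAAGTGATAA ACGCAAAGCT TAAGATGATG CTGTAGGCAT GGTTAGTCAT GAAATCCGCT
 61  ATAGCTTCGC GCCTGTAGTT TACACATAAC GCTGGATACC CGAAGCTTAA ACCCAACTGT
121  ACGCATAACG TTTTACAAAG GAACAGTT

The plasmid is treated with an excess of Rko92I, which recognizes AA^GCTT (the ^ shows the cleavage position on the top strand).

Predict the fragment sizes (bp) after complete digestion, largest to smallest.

87, 61 bp

Rko92I sites (AAGCTT) start at positions 16, 103.
Rko92I cuts after base 2 of each site, so after positions 17, 104.
Circular molecule, 2 cuts → 2 fragments:
  18–104 → 87 bp
  105–148 then 1–17 → 44 + 17 = 61 bp
Sorted largest to smallest: 87, 61 bp.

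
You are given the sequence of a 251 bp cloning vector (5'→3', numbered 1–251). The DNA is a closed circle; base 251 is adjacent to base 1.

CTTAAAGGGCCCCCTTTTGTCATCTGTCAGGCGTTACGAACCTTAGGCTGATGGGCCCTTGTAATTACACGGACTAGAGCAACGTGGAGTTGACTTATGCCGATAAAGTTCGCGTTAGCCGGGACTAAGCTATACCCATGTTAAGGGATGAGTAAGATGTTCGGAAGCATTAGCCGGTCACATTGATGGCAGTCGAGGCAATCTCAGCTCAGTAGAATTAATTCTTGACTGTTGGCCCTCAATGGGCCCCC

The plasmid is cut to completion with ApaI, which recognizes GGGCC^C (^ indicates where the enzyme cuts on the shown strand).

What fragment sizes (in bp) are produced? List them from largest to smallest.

191, 46, 14 bp

ApaI sites (GGGCCC) start at positions 7, 53, 244.
ApaI cuts after base 5 of each site (before the last base), so after positions 11, 57, 248.
Circular molecule, 3 cuts → 3 fragments:
  12–57 → 46 bp
  58–248 → 191 bp
  249–251 then 1–11 → 3 + 11 = 14 bp
Sorted largest to smallest: 191, 46, 14 bp.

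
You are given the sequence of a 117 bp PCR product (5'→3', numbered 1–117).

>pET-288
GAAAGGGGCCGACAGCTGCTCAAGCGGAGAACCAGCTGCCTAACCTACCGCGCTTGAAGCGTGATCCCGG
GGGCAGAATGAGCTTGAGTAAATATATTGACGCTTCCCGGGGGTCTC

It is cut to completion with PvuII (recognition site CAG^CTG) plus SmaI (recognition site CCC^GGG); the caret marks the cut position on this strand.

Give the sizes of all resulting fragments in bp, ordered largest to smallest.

PvuII sites (CAGCTG) start at positions 13, 33.
PvuII cuts after base 3 of each site, so after positions 15, 35.
SmaI sites (CCCGGG) start at positions 66, 106.
SmaI cuts after base 3 of each site, so after positions 68, 108.
Combined cut positions: 15, 35, 68, 108.
Linear molecule, 4 cuts → 5 fragments:
  1–15 → 15 bp
  16–35 → 20 bp
  36–68 → 33 bp
  69–108 → 40 bp
  109–117 → 9 bp
Sorted largest to smallest: 40, 33, 20, 15, 9 bp.

40, 33, 20, 15, 9 bp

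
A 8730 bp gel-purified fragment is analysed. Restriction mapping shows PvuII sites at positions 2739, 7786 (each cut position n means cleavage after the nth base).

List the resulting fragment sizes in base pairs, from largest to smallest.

Linear molecule, 2 cuts → 3 fragments:
  2739 − 0 = 2739 bp
  7786 − 2739 = 5047 bp
  8730 − 7786 = 944 bp
Sorted largest to smallest: 5047, 2739, 944 bp.

5047, 2739, 944 bp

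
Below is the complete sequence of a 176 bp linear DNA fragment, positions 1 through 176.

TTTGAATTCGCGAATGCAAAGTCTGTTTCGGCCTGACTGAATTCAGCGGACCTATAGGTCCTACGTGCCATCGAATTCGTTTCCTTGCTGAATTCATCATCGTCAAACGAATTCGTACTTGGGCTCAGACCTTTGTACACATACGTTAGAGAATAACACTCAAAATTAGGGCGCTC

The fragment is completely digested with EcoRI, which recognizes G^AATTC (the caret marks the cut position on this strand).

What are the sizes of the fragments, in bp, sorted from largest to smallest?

67, 35, 34, 19, 17, 4 bp

EcoRI sites (GAATTC) start at positions 4, 39, 73, 90, 109.
EcoRI cuts after the first base of each site, so after positions 4, 39, 73, 90, 109.
Linear molecule, 5 cuts → 6 fragments:
  1–4 → 4 bp
  5–39 → 35 bp
  40–73 → 34 bp
  74–90 → 17 bp
  91–109 → 19 bp
  110–176 → 67 bp
Sorted largest to smallest: 67, 35, 34, 19, 17, 4 bp.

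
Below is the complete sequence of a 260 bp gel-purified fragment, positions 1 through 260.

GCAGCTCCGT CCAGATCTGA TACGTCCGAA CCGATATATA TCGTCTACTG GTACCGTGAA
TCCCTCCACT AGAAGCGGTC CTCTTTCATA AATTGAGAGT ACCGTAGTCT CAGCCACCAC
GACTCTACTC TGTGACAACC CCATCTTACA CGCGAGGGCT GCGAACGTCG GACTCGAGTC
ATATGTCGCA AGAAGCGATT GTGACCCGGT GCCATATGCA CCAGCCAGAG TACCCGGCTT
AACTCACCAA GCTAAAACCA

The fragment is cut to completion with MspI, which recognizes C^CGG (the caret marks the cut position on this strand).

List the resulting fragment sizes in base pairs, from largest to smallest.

MspI sites (CCGG) start at positions 206, 234.
MspI cuts after the first base of each site, so after positions 206, 234.
Linear molecule, 2 cuts → 3 fragments:
  1–206 → 206 bp
  207–234 → 28 bp
  235–260 → 26 bp
Sorted largest to smallest: 206, 28, 26 bp.

206, 28, 26 bp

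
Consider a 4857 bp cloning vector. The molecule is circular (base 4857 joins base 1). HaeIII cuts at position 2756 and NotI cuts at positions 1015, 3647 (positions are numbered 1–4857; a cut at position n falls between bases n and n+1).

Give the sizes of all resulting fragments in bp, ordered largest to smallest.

Combined cut positions (sorted): 1015, 2756, 3647.
Circular molecule, 3 cuts → 3 fragments:
  2756 − 1015 = 1741 bp
  3647 − 2756 = 891 bp
  wrap: 4857 − 3647 + 1015 = 2225 bp
Sorted largest to smallest: 2225, 1741, 891 bp.

2225, 1741, 891 bp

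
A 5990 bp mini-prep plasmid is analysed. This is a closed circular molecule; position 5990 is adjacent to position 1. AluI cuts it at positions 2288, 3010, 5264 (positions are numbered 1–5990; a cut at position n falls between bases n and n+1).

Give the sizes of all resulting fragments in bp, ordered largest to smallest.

3014, 2254, 722 bp

Circular molecule, 3 cuts → 3 fragments:
  3010 − 2288 = 722 bp
  5264 − 3010 = 2254 bp
  wrap: 5990 − 5264 + 2288 = 3014 bp
Sorted largest to smallest: 3014, 2254, 722 bp.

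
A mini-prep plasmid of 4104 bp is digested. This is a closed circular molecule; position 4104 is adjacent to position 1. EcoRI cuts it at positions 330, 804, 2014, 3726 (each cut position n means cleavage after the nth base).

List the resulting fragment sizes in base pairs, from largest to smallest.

Circular molecule, 4 cuts → 4 fragments:
  804 − 330 = 474 bp
  2014 − 804 = 1210 bp
  3726 − 2014 = 1712 bp
  wrap: 4104 − 3726 + 330 = 708 bp
Sorted largest to smallest: 1712, 1210, 708, 474 bp.

1712, 1210, 708, 474 bp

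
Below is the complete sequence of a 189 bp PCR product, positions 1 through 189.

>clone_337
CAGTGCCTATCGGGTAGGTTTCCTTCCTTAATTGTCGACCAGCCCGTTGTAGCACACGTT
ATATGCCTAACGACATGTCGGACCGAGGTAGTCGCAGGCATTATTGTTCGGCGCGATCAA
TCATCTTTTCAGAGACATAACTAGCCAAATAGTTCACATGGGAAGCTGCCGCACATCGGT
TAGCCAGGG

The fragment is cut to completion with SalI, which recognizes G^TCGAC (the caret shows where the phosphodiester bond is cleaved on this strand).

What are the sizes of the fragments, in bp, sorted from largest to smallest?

155, 34 bp

The SalI site (GTCGAC) starts at position 34.
SalI cuts after the first base of each site, so after position 34.
Linear molecule, 1 cut → 2 fragments:
  1–34 → 34 bp
  35–189 → 155 bp
Sorted largest to smallest: 155, 34 bp.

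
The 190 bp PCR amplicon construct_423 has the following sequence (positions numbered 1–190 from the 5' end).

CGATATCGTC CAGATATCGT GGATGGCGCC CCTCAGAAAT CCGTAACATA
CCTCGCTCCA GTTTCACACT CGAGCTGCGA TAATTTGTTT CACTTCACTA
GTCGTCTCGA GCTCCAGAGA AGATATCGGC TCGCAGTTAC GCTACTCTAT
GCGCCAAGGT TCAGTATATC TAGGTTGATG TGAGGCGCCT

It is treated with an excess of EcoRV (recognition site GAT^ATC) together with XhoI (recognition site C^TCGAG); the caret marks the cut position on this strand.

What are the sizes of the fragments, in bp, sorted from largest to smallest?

66, 54, 37, 18, 11, 4 bp

EcoRV sites (GATATC) start at positions 2, 13, 122.
EcoRV cuts after base 3 of each site, so after positions 4, 15, 124.
XhoI sites (CTCGAG) start at positions 69, 106.
XhoI cuts after the first base of each site, so after positions 69, 106.
Combined cut positions: 4, 15, 69, 106, 124.
Linear molecule, 5 cuts → 6 fragments:
  1–4 → 4 bp
  5–15 → 11 bp
  16–69 → 54 bp
  70–106 → 37 bp
  107–124 → 18 bp
  125–190 → 66 bp
Sorted largest to smallest: 66, 54, 37, 18, 11, 4 bp.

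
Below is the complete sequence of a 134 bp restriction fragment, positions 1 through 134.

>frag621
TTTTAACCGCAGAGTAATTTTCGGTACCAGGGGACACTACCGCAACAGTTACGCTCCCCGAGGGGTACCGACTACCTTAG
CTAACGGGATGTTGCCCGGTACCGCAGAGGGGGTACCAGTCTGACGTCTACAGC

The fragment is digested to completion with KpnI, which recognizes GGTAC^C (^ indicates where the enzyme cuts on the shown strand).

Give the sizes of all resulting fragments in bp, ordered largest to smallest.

KpnI sites (GGTACC) start at positions 23, 64, 98, 112.
KpnI cuts after base 5 of each site (before the last base), so after positions 27, 68, 102, 116.
Linear molecule, 4 cuts → 5 fragments:
  1–27 → 27 bp
  28–68 → 41 bp
  69–102 → 34 bp
  103–116 → 14 bp
  117–134 → 18 bp
Sorted largest to smallest: 41, 34, 27, 18, 14 bp.

41, 34, 27, 18, 14 bp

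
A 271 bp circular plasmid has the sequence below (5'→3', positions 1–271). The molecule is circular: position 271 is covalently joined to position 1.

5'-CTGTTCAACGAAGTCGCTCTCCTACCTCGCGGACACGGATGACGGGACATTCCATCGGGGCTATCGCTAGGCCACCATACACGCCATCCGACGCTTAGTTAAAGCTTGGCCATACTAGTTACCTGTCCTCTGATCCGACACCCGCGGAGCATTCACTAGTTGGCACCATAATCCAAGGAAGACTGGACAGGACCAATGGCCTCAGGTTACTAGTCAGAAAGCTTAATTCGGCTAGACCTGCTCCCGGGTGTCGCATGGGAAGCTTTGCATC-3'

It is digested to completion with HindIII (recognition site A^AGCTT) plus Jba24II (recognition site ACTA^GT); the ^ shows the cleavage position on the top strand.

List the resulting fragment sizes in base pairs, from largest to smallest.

HindIII sites (AAGCTT) start at positions 102, 219, 260.
HindIII cuts after the first base of each site, so after positions 102, 219, 260.
Jba24II sites (ACTAGT) start at positions 114, 155, 209.
Jba24II cuts after base 4 of each site, so after positions 117, 158, 212.
Combined cut positions: 102, 117, 158, 212, 219, 260.
Circular molecule, 6 cuts → 6 fragments:
  103–117 → 15 bp
  118–158 → 41 bp
  159–212 → 54 bp
  213–219 → 7 bp
  220–260 → 41 bp
  261–271 then 1–102 → 11 + 102 = 113 bp
Sorted largest to smallest: 113, 54, 41, 41, 15, 7 bp.

113, 54, 41, 41, 15, 7 bp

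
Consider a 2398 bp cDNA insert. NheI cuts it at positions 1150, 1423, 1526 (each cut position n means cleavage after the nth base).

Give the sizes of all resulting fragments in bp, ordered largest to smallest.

1150, 872, 273, 103 bp

Linear molecule, 3 cuts → 4 fragments:
  1150 − 0 = 1150 bp
  1423 − 1150 = 273 bp
  1526 − 1423 = 103 bp
  2398 − 1526 = 872 bp
Sorted largest to smallest: 1150, 872, 273, 103 bp.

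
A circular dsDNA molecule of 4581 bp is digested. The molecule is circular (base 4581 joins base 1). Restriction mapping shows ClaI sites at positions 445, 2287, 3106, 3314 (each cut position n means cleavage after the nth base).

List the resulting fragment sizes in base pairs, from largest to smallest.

1842, 1712, 819, 208 bp

Circular molecule, 4 cuts → 4 fragments:
  2287 − 445 = 1842 bp
  3106 − 2287 = 819 bp
  3314 − 3106 = 208 bp
  wrap: 4581 − 3314 + 445 = 1712 bp
Sorted largest to smallest: 1842, 1712, 819, 208 bp.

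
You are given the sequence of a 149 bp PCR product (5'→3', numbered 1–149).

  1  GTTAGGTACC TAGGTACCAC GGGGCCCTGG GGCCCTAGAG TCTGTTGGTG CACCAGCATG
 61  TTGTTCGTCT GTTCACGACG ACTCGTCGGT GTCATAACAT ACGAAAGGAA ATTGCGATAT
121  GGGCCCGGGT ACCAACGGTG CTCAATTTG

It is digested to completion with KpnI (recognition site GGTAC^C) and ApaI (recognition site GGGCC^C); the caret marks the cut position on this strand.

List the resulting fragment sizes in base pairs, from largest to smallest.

KpnI sites (GGTACC) start at positions 5, 13, 128.
KpnI cuts after base 5 of each site (before the last base), so after positions 9, 17, 132.
ApaI sites (GGGCCC) start at positions 22, 30, 121.
ApaI cuts after base 5 of each site (before the last base), so after positions 26, 34, 125.
Combined cut positions: 9, 17, 26, 34, 125, 132.
Linear molecule, 6 cuts → 7 fragments:
  1–9 → 9 bp
  10–17 → 8 bp
  18–26 → 9 bp
  27–34 → 8 bp
  35–125 → 91 bp
  126–132 → 7 bp
  133–149 → 17 bp
Sorted largest to smallest: 91, 17, 9, 9, 8, 8, 7 bp.

91, 17, 9, 9, 8, 8, 7 bp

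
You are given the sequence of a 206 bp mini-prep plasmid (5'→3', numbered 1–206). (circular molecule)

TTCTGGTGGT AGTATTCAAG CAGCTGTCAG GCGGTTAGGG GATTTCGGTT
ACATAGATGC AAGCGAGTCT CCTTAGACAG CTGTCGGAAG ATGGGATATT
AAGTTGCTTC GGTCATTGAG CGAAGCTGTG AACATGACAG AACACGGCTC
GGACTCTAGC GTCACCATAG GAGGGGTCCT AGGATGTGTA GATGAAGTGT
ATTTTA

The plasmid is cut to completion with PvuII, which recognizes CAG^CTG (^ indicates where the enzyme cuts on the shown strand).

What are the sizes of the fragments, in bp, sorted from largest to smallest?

149, 57 bp

PvuII sites (CAGCTG) start at positions 21, 78.
PvuII cuts after base 3 of each site, so after positions 23, 80.
Circular molecule, 2 cuts → 2 fragments:
  24–80 → 57 bp
  81–206 then 1–23 → 126 + 23 = 149 bp
Sorted largest to smallest: 149, 57 bp.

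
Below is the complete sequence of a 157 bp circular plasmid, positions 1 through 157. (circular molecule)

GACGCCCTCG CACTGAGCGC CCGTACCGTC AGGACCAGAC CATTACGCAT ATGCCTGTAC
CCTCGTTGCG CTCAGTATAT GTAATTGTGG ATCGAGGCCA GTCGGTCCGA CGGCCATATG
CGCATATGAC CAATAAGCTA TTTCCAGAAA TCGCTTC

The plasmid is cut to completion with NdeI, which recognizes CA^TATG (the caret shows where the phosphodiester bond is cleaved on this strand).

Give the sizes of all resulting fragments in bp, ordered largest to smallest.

82, 67, 8 bp

NdeI sites (CATATG) start at positions 48, 115, 123.
NdeI cuts after base 2 of each site, so after positions 49, 116, 124.
Circular molecule, 3 cuts → 3 fragments:
  50–116 → 67 bp
  117–124 → 8 bp
  125–157 then 1–49 → 33 + 49 = 82 bp
Sorted largest to smallest: 82, 67, 8 bp.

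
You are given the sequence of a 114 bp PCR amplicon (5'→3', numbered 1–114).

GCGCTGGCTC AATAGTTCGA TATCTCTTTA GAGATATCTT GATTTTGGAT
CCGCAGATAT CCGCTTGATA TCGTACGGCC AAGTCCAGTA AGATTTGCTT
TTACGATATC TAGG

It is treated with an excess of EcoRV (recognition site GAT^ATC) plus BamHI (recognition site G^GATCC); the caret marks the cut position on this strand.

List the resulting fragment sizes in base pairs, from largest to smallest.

38, 21, 14, 12, 11, 11, 7 bp

EcoRV sites (GATATC) start at positions 19, 33, 56, 67, 105.
EcoRV cuts after base 3 of each site, so after positions 21, 35, 58, 69, 107.
The BamHI site (GGATCC) starts at position 47.
BamHI cuts after the first base of each site, so after position 47.
Combined cut positions: 21, 35, 47, 58, 69, 107.
Linear molecule, 6 cuts → 7 fragments:
  1–21 → 21 bp
  22–35 → 14 bp
  36–47 → 12 bp
  48–58 → 11 bp
  59–69 → 11 bp
  70–107 → 38 bp
  108–114 → 7 bp
Sorted largest to smallest: 38, 21, 14, 12, 11, 11, 7 bp.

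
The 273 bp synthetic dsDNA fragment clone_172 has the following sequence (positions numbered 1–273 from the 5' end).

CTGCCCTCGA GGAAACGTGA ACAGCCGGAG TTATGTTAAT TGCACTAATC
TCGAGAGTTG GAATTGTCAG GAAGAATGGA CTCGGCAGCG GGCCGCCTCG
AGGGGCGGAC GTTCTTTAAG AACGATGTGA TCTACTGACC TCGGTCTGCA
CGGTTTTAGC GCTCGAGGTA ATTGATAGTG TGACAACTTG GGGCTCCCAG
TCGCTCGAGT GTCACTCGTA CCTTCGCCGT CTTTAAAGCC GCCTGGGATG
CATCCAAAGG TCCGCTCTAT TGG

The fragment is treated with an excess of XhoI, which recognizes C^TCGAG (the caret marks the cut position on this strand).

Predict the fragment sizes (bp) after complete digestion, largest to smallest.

XhoI sites (CTCGAG) start at positions 6, 50, 97, 162, 204.
XhoI cuts after the first base of each site, so after positions 6, 50, 97, 162, 204.
Linear molecule, 5 cuts → 6 fragments:
  1–6 → 6 bp
  7–50 → 44 bp
  51–97 → 47 bp
  98–162 → 65 bp
  163–204 → 42 bp
  205–273 → 69 bp
Sorted largest to smallest: 69, 65, 47, 44, 42, 6 bp.

69, 65, 47, 44, 42, 6 bp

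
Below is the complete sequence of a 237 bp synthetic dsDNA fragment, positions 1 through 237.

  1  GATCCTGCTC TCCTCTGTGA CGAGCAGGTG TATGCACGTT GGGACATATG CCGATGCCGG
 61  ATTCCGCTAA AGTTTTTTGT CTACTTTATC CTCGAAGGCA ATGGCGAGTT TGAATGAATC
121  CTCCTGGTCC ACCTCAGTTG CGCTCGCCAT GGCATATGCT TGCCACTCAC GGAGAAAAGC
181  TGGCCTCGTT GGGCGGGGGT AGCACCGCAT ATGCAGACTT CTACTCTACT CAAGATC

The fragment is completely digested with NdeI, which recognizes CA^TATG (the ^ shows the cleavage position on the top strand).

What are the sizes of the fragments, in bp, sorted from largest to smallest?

NdeI sites (CATATG) start at positions 45, 153, 208.
NdeI cuts after base 2 of each site, so after positions 46, 154, 209.
Linear molecule, 3 cuts → 4 fragments:
  1–46 → 46 bp
  47–154 → 108 bp
  155–209 → 55 bp
  210–237 → 28 bp
Sorted largest to smallest: 108, 55, 46, 28 bp.

108, 55, 46, 28 bp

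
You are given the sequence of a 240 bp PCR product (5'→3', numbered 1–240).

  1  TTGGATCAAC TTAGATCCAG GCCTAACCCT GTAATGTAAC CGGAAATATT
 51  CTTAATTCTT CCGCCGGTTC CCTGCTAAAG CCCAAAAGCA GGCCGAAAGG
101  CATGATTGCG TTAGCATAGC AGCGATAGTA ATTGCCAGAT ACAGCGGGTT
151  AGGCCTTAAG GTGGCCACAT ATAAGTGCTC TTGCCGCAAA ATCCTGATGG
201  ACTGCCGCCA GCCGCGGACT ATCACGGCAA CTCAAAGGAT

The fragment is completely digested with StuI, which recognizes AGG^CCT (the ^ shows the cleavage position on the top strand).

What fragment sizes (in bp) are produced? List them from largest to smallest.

132, 87, 21 bp

StuI sites (AGGCCT) start at positions 19, 151.
StuI cuts after base 3 of each site, so after positions 21, 153.
Linear molecule, 2 cuts → 3 fragments:
  1–21 → 21 bp
  22–153 → 132 bp
  154–240 → 87 bp
Sorted largest to smallest: 132, 87, 21 bp.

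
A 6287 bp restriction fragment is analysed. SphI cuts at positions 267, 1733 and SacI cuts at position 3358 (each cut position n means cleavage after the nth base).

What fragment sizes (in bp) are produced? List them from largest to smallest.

Combined cut positions (sorted): 267, 1733, 3358.
Linear molecule, 3 cuts → 4 fragments:
  267 − 0 = 267 bp
  1733 − 267 = 1466 bp
  3358 − 1733 = 1625 bp
  6287 − 3358 = 2929 bp
Sorted largest to smallest: 2929, 1625, 1466, 267 bp.

2929, 1625, 1466, 267 bp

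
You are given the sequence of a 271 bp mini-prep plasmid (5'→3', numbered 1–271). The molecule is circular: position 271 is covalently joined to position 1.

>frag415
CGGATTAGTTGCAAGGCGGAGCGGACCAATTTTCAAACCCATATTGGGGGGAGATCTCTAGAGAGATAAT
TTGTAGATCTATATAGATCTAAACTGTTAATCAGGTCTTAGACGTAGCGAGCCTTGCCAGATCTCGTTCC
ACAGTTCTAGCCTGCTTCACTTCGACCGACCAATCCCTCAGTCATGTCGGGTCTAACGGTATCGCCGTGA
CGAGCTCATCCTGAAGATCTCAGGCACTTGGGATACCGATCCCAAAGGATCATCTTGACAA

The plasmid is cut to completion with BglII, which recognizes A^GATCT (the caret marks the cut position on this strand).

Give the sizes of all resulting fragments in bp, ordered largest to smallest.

BglII sites (AGATCT) start at positions 52, 75, 85, 129, 225.
BglII cuts after the first base of each site, so after positions 52, 75, 85, 129, 225.
Circular molecule, 5 cuts → 5 fragments:
  53–75 → 23 bp
  76–85 → 10 bp
  86–129 → 44 bp
  130–225 → 96 bp
  226–271 then 1–52 → 46 + 52 = 98 bp
Sorted largest to smallest: 98, 96, 44, 23, 10 bp.

98, 96, 44, 23, 10 bp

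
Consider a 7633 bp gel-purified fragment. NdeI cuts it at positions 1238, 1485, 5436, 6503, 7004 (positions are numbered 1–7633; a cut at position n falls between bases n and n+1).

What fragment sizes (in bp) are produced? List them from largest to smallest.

Linear molecule, 5 cuts → 6 fragments:
  1238 − 0 = 1238 bp
  1485 − 1238 = 247 bp
  5436 − 1485 = 3951 bp
  6503 − 5436 = 1067 bp
  7004 − 6503 = 501 bp
  7633 − 7004 = 629 bp
Sorted largest to smallest: 3951, 1238, 1067, 629, 501, 247 bp.

3951, 1238, 1067, 629, 501, 247 bp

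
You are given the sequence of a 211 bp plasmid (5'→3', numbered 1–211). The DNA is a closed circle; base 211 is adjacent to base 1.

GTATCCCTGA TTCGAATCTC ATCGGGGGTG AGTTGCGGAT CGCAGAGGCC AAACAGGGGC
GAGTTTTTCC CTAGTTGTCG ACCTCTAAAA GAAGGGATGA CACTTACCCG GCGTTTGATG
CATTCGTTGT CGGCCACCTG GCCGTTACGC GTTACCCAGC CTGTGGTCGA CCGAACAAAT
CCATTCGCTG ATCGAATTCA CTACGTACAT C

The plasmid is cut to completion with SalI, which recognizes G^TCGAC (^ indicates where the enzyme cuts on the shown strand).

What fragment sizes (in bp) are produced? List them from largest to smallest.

122, 89 bp

SalI sites (GTCGAC) start at positions 77, 166.
SalI cuts after the first base of each site, so after positions 77, 166.
Circular molecule, 2 cuts → 2 fragments:
  78–166 → 89 bp
  167–211 then 1–77 → 45 + 77 = 122 bp
Sorted largest to smallest: 122, 89 bp.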